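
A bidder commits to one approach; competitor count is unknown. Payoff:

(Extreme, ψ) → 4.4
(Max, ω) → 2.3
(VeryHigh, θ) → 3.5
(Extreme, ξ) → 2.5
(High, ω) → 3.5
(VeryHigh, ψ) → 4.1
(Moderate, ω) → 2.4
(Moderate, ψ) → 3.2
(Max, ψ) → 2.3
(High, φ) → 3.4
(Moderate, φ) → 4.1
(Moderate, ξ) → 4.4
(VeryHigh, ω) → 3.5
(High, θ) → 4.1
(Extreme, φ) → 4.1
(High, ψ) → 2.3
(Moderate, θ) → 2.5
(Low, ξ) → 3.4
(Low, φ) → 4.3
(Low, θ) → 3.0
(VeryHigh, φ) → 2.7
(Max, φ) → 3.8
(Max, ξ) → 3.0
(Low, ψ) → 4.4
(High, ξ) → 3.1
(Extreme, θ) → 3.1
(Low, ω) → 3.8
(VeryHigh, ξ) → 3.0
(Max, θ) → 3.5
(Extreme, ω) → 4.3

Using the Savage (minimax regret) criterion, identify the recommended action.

Column bests: θ=4.1, φ=4.3, ψ=4.4, ω=4.3, ξ=4.4.
Low regrets: 1.1, 0.0, 0.0, 0.5, 1.0 → max 1.1
Moderate regrets: 1.6, 0.2, 1.2, 1.9, 0.0 → max 1.9
High regrets: 0.0, 0.9, 2.1, 0.8, 1.3 → max 2.1
VeryHigh regrets: 0.6, 1.6, 0.3, 0.8, 1.4 → max 1.6
Extreme regrets: 1.0, 0.2, 0.0, 0.0, 1.9 → max 1.9
Max regrets: 0.6, 0.5, 2.1, 2.0, 1.4 → max 2.1
Smallest max regret = 1.1 → Low.

Low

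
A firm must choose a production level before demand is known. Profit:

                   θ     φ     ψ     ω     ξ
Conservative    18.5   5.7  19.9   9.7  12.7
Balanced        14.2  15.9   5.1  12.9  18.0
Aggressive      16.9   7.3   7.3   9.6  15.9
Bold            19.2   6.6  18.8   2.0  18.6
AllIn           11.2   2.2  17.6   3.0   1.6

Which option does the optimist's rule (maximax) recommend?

Row maxima: Conservative=19.9, Balanced=18.0, Aggressive=16.9, Bold=19.2, AllIn=17.6
Best best-case = 19.9 → Conservative.

Conservative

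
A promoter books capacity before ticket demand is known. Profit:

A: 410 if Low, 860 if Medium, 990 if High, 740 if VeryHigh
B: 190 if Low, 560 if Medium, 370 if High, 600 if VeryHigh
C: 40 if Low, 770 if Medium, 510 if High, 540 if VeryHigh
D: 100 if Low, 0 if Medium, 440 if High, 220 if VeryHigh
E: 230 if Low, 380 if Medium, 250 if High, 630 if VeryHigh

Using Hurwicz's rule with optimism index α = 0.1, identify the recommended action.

A: 0.1·990 + 0.9·410 = 468
B: 0.1·600 + 0.9·190 = 231
C: 0.1·770 + 0.9·40 = 113
D: 0.1·440 + 0.9·0 = 44
E: 0.1·630 + 0.9·230 = 270
Highest Hurwicz score = 468 → A.

A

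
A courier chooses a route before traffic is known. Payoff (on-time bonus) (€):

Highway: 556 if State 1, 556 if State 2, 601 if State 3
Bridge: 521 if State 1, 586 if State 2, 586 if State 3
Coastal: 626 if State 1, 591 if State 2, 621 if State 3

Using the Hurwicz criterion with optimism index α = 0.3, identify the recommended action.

Coastal

Highway: 0.3·601 + 0.7·556 = 569.5
Bridge: 0.3·586 + 0.7·521 = 540.5
Coastal: 0.3·626 + 0.7·591 = 601.5
Highest Hurwicz score = 601.5 → Coastal.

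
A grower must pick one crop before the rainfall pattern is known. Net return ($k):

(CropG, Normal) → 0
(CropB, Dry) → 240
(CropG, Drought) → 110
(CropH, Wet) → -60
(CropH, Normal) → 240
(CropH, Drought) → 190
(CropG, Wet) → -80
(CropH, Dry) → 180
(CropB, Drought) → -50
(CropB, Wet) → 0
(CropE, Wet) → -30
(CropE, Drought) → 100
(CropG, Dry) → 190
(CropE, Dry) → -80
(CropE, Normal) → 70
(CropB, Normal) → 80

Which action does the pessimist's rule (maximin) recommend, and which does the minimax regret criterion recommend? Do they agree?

Row minima: CropE=-80, CropG=-80, CropB=-50, CropH=-60
Best worst-case = -50 → CropB.
Column bests: Drought=190, Dry=240, Normal=240, Wet=0.
CropE regrets: 90, 320, 170, 30 → max 320
CropG regrets: 80, 50, 240, 80 → max 240
CropB regrets: 240, 0, 160, 0 → max 240
CropH regrets: 0, 60, 0, 60 → max 60
Smallest max regret = 60 → CropH.

maximin → CropB; minimax regret → CropH (disagree)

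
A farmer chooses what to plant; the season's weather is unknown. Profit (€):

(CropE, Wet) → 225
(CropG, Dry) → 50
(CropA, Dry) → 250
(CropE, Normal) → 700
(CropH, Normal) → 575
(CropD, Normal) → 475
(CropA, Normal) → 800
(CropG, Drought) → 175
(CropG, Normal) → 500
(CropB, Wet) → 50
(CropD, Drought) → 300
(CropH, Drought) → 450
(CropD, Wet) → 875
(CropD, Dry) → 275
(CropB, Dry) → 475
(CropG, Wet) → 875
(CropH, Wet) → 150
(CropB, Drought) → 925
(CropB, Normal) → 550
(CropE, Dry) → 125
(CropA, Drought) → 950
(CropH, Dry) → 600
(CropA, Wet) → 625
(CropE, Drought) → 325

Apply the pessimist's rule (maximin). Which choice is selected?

CropD

Row minima: CropD=275, CropA=250, CropB=50, CropH=150, CropG=50, CropE=125
Best worst-case = 275 → CropD.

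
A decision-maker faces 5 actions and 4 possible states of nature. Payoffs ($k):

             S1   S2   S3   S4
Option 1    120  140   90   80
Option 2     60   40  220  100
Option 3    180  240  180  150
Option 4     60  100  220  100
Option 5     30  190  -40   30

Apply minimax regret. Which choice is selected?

Column bests: S1=180, S2=240, S3=220, S4=150.
Option 1 regrets: 60, 100, 130, 70 → max 130
Option 2 regrets: 120, 200, 0, 50 → max 200
Option 3 regrets: 0, 0, 40, 0 → max 40
Option 4 regrets: 120, 140, 0, 50 → max 140
Option 5 regrets: 150, 50, 260, 120 → max 260
Smallest max regret = 40 → Option 3.

Option 3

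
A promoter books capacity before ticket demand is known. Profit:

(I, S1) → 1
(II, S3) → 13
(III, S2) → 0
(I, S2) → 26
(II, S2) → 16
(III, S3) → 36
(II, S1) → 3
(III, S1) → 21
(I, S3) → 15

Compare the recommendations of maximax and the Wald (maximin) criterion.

Row maxima: I=26, II=16, III=36
Best best-case = 36 → III.
Row minima: I=1, II=3, III=0
Best worst-case = 3 → II.

maximax → III; maximin → II (disagree)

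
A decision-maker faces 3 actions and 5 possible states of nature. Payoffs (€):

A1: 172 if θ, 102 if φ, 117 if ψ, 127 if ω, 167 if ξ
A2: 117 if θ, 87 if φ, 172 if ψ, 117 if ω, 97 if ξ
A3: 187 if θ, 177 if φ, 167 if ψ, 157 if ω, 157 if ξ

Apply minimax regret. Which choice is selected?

Column bests: θ=187, φ=177, ψ=172, ω=157, ξ=167.
A1 regrets: 15, 75, 55, 30, 0 → max 75
A2 regrets: 70, 90, 0, 40, 70 → max 90
A3 regrets: 0, 0, 5, 0, 10 → max 10
Smallest max regret = 10 → A3.

A3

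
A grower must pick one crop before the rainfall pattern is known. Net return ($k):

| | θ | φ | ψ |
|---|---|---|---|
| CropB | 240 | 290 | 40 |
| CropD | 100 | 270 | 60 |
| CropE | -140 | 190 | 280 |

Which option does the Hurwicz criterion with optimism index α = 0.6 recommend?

CropB

CropB: 0.6·290 + 0.4·40 = 190
CropD: 0.6·270 + 0.4·60 = 186
CropE: 0.6·280 + 0.4·(-140) = 112
Highest Hurwicz score = 190 → CropB.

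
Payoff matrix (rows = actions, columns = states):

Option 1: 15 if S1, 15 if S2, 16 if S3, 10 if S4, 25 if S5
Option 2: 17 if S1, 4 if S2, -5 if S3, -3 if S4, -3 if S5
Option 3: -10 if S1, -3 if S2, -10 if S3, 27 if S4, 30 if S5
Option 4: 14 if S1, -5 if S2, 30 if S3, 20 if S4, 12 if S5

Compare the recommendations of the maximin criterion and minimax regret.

maximin → Option 1; minimax regret → Option 1 (agree)

Row minima: Option 1=10, Option 2=-5, Option 3=-10, Option 4=-5
Best worst-case = 10 → Option 1.
Column bests: S1=17, S2=15, S3=30, S4=27, S5=30.
Option 1 regrets: 2, 0, 14, 17, 5 → max 17
Option 2 regrets: 0, 11, 35, 30, 33 → max 35
Option 3 regrets: 27, 18, 40, 0, 0 → max 40
Option 4 regrets: 3, 20, 0, 7, 18 → max 20
Smallest max regret = 17 → Option 1.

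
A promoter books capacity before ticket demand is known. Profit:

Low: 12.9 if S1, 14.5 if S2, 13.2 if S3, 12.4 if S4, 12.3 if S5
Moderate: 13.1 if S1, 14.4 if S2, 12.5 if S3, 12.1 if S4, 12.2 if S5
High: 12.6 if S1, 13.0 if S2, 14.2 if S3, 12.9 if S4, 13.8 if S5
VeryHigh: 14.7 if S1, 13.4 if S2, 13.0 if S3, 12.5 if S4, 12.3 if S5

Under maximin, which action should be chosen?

Row minima: Low=12.3, Moderate=12.1, High=12.6, VeryHigh=12.3
Best worst-case = 12.6 → High.

High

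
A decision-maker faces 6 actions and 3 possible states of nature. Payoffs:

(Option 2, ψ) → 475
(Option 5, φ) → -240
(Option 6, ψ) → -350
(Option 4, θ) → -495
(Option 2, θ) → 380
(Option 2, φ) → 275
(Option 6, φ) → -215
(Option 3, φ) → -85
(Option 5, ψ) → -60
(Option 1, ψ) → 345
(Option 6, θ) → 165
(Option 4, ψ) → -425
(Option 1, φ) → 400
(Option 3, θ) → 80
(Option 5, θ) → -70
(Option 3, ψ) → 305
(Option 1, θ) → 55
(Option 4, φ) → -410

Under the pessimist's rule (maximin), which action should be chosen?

Row minima: Option 1=55, Option 2=275, Option 3=-85, Option 4=-495, Option 5=-240, Option 6=-350
Best worst-case = 275 → Option 2.

Option 2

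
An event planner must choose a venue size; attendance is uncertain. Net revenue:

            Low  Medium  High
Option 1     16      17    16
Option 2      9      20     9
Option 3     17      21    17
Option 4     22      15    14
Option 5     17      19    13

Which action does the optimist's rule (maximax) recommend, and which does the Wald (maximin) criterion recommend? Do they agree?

Row maxima: Option 1=17, Option 2=20, Option 3=21, Option 4=22, Option 5=19
Best best-case = 22 → Option 4.
Row minima: Option 1=16, Option 2=9, Option 3=17, Option 4=14, Option 5=13
Best worst-case = 17 → Option 3.

maximax → Option 4; maximin → Option 3 (disagree)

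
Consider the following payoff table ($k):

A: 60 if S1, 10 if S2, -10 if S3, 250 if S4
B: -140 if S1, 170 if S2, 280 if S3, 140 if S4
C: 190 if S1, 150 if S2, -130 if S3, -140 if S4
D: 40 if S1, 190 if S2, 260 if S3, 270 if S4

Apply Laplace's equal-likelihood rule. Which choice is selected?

D

Row averages: A=77.5, B=112.5, C=17.5, D=190
Highest average = 190 → D.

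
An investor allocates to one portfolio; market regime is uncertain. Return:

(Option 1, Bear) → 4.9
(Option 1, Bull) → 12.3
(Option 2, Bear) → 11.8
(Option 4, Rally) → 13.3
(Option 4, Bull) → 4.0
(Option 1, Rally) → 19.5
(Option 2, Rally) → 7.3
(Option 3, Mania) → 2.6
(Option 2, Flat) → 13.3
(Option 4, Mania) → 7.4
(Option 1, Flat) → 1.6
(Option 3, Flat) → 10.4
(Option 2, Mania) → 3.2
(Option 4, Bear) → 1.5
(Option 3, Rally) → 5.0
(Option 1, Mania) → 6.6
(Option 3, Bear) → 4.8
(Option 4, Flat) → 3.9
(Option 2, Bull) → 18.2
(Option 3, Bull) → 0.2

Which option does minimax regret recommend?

Column bests: Bear=11.8, Flat=13.3, Bull=18.2, Rally=19.5, Mania=7.4.
Option 1 regrets: 6.9, 11.7, 5.9, 0.0, 0.8 → max 11.7
Option 2 regrets: 0.0, 0.0, 0.0, 12.2, 4.2 → max 12.2
Option 3 regrets: 7.0, 2.9, 18.0, 14.5, 4.8 → max 18.0
Option 4 regrets: 10.3, 9.4, 14.2, 6.2, 0.0 → max 14.2
Smallest max regret = 11.7 → Option 1.

Option 1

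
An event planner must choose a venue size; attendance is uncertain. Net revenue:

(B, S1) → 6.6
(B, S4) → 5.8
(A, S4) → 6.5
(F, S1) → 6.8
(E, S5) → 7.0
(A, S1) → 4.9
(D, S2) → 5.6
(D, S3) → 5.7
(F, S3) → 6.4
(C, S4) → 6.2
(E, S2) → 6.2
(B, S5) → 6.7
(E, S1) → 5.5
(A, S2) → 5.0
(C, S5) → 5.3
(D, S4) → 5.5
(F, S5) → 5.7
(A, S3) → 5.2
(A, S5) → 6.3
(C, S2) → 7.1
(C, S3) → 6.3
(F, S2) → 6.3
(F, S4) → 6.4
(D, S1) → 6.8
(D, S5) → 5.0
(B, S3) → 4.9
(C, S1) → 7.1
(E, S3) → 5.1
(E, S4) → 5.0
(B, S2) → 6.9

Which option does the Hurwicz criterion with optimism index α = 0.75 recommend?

A: 0.75·6.5 + 0.25·4.9 = 6.1
B: 0.75·6.9 + 0.25·4.9 = 6.4
C: 0.75·7.1 + 0.25·5.3 = 6.65
D: 0.75·6.8 + 0.25·5.0 = 6.35
E: 0.75·7.0 + 0.25·5.0 = 6.5
F: 0.75·6.8 + 0.25·5.7 = 6.525
Highest Hurwicz score = 6.65 → C.

C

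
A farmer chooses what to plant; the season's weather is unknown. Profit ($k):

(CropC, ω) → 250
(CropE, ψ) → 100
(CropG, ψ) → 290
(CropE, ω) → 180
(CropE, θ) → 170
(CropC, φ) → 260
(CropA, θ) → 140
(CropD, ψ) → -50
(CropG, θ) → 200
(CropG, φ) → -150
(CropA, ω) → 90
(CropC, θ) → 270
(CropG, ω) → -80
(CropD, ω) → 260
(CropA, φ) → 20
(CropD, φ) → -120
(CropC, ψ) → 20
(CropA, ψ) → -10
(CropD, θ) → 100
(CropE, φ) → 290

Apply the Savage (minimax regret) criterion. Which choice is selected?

CropE

Column bests: θ=270, φ=290, ψ=290, ω=260.
CropG regrets: 70, 440, 0, 340 → max 440
CropD regrets: 170, 410, 340, 0 → max 410
CropC regrets: 0, 30, 270, 10 → max 270
CropE regrets: 100, 0, 190, 80 → max 190
CropA regrets: 130, 270, 300, 170 → max 300
Smallest max regret = 190 → CropE.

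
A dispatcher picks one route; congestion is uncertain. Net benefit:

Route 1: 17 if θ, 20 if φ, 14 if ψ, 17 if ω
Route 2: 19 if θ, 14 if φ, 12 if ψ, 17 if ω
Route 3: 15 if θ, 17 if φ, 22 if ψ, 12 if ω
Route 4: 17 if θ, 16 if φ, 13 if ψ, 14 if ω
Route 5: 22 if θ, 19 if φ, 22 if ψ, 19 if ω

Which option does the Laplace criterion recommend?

Route 5

Row averages: Route 1=17, Route 2=15.5, Route 3=16.5, Route 4=15, Route 5=20.5
Highest average = 20.5 → Route 5.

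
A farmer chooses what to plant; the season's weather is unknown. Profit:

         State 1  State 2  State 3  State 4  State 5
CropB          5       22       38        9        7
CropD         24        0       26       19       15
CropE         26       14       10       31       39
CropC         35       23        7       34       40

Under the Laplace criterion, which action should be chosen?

Row averages: CropB=16.2, CropD=16.8, CropE=24, CropC=27.8
Highest average = 27.8 → CropC.

CropC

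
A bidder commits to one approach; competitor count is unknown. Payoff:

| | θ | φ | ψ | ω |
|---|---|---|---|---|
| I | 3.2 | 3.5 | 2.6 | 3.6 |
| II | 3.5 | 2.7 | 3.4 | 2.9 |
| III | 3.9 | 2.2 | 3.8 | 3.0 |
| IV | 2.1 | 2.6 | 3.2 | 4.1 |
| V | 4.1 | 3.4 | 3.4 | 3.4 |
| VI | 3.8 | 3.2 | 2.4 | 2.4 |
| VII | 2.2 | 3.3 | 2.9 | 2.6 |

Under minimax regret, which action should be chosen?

Column bests: θ=4.1, φ=3.5, ψ=3.8, ω=4.1.
I regrets: 0.9, 0.0, 1.2, 0.5 → max 1.2
II regrets: 0.6, 0.8, 0.4, 1.2 → max 1.2
III regrets: 0.2, 1.3, 0.0, 1.1 → max 1.3
IV regrets: 2.0, 0.9, 0.6, 0.0 → max 2.0
V regrets: 0.0, 0.1, 0.4, 0.7 → max 0.7
VI regrets: 0.3, 0.3, 1.4, 1.7 → max 1.7
VII regrets: 1.9, 0.2, 0.9, 1.5 → max 1.9
Smallest max regret = 0.7 → V.

V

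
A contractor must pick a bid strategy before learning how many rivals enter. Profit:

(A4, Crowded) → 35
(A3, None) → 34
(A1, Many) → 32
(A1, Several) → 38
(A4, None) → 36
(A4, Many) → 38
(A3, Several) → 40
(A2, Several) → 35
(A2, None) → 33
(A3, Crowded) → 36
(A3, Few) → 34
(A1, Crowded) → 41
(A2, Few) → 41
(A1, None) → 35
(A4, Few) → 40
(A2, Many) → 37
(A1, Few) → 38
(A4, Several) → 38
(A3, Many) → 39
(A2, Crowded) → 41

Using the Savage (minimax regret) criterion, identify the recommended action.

Column bests: None=36, Few=41, Several=40, Many=39, Crowded=41.
A1 regrets: 1, 3, 2, 7, 0 → max 7
A2 regrets: 3, 0, 5, 2, 0 → max 5
A3 regrets: 2, 7, 0, 0, 5 → max 7
A4 regrets: 0, 1, 2, 1, 6 → max 6
Smallest max regret = 5 → A2.

A2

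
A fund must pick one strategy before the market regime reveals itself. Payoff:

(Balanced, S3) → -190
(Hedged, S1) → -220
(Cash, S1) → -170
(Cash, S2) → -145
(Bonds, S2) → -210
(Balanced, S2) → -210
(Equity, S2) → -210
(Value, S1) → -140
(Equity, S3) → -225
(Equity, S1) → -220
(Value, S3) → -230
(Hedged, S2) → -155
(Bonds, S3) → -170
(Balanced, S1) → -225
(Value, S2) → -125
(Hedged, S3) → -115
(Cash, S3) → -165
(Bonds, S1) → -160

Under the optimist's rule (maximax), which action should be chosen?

Hedged

Row maxima: Equity=-210, Balanced=-190, Cash=-145, Value=-125, Hedged=-115, Bonds=-160
Best best-case = -115 → Hedged.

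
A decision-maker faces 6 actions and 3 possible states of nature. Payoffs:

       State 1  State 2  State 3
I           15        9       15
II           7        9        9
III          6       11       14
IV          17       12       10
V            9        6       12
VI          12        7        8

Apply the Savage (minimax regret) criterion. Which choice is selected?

Column bests: State 1=17, State 2=12, State 3=15.
I regrets: 2, 3, 0 → max 3
II regrets: 10, 3, 6 → max 10
III regrets: 11, 1, 1 → max 11
IV regrets: 0, 0, 5 → max 5
V regrets: 8, 6, 3 → max 8
VI regrets: 5, 5, 7 → max 7
Smallest max regret = 3 → I.

I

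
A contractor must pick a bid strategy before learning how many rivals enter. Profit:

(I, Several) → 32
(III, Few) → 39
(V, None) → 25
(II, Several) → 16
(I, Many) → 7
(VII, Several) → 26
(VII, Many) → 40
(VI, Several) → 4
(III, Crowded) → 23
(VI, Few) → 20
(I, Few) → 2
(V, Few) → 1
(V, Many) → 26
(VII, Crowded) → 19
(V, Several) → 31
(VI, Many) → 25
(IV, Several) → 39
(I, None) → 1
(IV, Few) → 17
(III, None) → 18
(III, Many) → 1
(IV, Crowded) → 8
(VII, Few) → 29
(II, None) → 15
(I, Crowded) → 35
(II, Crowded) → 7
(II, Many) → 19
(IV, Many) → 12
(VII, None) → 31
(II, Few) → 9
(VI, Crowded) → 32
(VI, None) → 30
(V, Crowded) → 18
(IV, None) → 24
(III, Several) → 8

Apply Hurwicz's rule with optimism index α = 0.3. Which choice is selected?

VII

I: 0.3·35 + 0.7·1 = 11.2
II: 0.3·19 + 0.7·7 = 10.6
III: 0.3·39 + 0.7·1 = 12.4
IV: 0.3·39 + 0.7·8 = 17.3
V: 0.3·31 + 0.7·1 = 10
VI: 0.3·32 + 0.7·4 = 12.4
VII: 0.3·40 + 0.7·19 = 25.3
Highest Hurwicz score = 25.3 → VII.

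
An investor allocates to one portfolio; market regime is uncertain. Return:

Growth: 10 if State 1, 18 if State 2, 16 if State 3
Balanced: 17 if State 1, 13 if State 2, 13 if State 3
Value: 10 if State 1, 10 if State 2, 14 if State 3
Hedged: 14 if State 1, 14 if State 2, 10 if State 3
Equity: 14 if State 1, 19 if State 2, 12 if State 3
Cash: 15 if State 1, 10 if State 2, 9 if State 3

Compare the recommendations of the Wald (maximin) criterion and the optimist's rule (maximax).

maximin → Balanced; maximax → Equity (disagree)

Row minima: Growth=10, Balanced=13, Value=10, Hedged=10, Equity=12, Cash=9
Best worst-case = 13 → Balanced.
Row maxima: Growth=18, Balanced=17, Value=14, Hedged=14, Equity=19, Cash=15
Best best-case = 19 → Equity.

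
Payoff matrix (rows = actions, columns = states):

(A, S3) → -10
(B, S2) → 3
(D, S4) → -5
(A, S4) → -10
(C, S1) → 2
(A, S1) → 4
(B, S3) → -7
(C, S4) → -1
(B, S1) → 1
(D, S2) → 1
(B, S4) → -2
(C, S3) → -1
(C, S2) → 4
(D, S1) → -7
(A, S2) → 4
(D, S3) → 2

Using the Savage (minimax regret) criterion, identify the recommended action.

C

Column bests: S1=4, S2=4, S3=2, S4=-1.
A regrets: 0, 0, 12, 9 → max 12
B regrets: 3, 1, 9, 1 → max 9
C regrets: 2, 0, 3, 0 → max 3
D regrets: 11, 3, 0, 4 → max 11
Smallest max regret = 3 → C.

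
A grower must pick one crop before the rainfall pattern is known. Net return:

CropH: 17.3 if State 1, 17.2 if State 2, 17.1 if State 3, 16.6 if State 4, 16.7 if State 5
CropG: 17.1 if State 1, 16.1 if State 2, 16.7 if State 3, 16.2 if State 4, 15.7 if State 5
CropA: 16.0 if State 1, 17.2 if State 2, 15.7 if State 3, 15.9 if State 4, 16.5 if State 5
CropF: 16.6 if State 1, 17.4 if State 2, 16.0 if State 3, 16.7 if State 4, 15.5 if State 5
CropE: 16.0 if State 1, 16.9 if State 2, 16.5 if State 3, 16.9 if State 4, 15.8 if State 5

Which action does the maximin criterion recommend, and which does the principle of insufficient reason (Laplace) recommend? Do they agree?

maximin → CropH; laplace → CropH (agree)

Row minima: CropH=16.6, CropG=15.7, CropA=15.7, CropF=15.5, CropE=15.8
Best worst-case = 16.6 → CropH.
Row averages: CropH=16.98, CropG=16.36, CropA=16.26, CropF=16.44, CropE=16.42
Highest average = 16.98 → CropH.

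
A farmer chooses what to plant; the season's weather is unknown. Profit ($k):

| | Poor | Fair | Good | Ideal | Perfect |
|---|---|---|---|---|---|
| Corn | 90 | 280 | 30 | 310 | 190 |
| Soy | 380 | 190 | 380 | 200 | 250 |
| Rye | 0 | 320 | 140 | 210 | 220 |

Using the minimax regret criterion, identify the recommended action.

Column bests: Poor=380, Fair=320, Good=380, Ideal=310, Perfect=250.
Corn regrets: 290, 40, 350, 0, 60 → max 350
Soy regrets: 0, 130, 0, 110, 0 → max 130
Rye regrets: 380, 0, 240, 100, 30 → max 380
Smallest max regret = 130 → Soy.

Soy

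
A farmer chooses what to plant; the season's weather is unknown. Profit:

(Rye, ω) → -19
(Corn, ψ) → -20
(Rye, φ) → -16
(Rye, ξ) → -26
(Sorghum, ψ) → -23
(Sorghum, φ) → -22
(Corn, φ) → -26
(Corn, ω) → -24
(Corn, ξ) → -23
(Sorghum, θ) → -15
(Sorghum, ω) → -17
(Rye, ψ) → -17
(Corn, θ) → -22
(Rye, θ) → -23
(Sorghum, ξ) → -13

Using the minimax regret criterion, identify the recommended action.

Sorghum

Column bests: θ=-15, φ=-16, ψ=-17, ω=-17, ξ=-13.
Corn regrets: 7, 10, 3, 7, 10 → max 10
Rye regrets: 8, 0, 0, 2, 13 → max 13
Sorghum regrets: 0, 6, 6, 0, 0 → max 6
Smallest max regret = 6 → Sorghum.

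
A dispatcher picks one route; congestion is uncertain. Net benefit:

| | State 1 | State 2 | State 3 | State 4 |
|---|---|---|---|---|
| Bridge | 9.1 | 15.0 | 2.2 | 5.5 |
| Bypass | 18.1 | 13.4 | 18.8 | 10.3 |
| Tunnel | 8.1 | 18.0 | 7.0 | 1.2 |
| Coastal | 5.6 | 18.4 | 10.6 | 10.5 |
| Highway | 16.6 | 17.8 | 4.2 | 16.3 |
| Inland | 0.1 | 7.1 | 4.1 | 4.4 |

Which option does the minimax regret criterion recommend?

Bypass

Column bests: State 1=18.1, State 2=18.4, State 3=18.8, State 4=16.3.
Bridge regrets: 9.0, 3.4, 16.6, 10.8 → max 16.6
Bypass regrets: 0.0, 5.0, 0.0, 6.0 → max 6.0
Tunnel regrets: 10.0, 0.4, 11.8, 15.1 → max 15.1
Coastal regrets: 12.5, 0.0, 8.2, 5.8 → max 12.5
Highway regrets: 1.5, 0.6, 14.6, 0.0 → max 14.6
Inland regrets: 18.0, 11.3, 14.7, 11.9 → max 18.0
Smallest max regret = 6.0 → Bypass.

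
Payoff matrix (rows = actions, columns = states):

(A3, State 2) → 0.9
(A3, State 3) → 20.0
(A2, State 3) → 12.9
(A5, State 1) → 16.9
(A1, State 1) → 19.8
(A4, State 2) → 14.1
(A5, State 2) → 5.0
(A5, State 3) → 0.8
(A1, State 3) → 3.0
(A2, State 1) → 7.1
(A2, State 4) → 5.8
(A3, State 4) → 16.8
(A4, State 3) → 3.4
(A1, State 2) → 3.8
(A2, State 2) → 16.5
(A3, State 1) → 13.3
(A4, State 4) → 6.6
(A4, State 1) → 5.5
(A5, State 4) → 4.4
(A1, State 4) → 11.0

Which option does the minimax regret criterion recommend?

Column bests: State 1=19.8, State 2=16.5, State 3=20.0, State 4=16.8.
A1 regrets: 0.0, 12.7, 17.0, 5.8 → max 17.0
A2 regrets: 12.7, 0.0, 7.1, 11.0 → max 12.7
A3 regrets: 6.5, 15.6, 0.0, 0.0 → max 15.6
A4 regrets: 14.3, 2.4, 16.6, 10.2 → max 16.6
A5 regrets: 2.9, 11.5, 19.2, 12.4 → max 19.2
Smallest max regret = 12.7 → A2.

A2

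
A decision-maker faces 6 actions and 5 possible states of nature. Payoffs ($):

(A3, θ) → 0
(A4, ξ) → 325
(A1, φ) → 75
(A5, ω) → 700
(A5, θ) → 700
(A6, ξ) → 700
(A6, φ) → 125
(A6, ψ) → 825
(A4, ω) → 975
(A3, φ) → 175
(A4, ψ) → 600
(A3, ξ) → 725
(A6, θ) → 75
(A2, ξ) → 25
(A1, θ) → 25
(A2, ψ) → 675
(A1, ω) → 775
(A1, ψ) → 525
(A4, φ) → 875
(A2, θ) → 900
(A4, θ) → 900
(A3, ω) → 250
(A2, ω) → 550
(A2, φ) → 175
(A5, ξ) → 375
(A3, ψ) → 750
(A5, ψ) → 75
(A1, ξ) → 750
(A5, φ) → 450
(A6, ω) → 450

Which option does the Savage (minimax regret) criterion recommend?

Column bests: θ=900, φ=875, ψ=825, ω=975, ξ=750.
A1 regrets: 875, 800, 300, 200, 0 → max 875
A2 regrets: 0, 700, 150, 425, 725 → max 725
A3 regrets: 900, 700, 75, 725, 25 → max 900
A4 regrets: 0, 0, 225, 0, 425 → max 425
A5 regrets: 200, 425, 750, 275, 375 → max 750
A6 regrets: 825, 750, 0, 525, 50 → max 825
Smallest max regret = 425 → A4.

A4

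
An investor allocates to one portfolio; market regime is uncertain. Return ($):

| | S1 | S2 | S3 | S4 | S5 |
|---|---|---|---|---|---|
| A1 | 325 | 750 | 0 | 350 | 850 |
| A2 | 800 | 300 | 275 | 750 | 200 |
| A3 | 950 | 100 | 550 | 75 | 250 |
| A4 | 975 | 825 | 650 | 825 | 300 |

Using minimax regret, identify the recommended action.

A4

Column bests: S1=975, S2=825, S3=650, S4=825, S5=850.
A1 regrets: 650, 75, 650, 475, 0 → max 650
A2 regrets: 175, 525, 375, 75, 650 → max 650
A3 regrets: 25, 725, 100, 750, 600 → max 750
A4 regrets: 0, 0, 0, 0, 550 → max 550
Smallest max regret = 550 → A4.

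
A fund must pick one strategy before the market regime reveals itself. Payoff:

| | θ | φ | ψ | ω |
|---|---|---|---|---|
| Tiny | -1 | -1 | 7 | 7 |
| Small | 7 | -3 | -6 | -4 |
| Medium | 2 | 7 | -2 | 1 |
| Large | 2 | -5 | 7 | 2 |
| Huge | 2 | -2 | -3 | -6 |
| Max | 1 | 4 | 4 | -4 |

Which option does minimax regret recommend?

Column bests: θ=7, φ=7, ψ=7, ω=7.
Tiny regrets: 8, 8, 0, 0 → max 8
Small regrets: 0, 10, 13, 11 → max 13
Medium regrets: 5, 0, 9, 6 → max 9
Large regrets: 5, 12, 0, 5 → max 12
Huge regrets: 5, 9, 10, 13 → max 13
Max regrets: 6, 3, 3, 11 → max 11
Smallest max regret = 8 → Tiny.

Tiny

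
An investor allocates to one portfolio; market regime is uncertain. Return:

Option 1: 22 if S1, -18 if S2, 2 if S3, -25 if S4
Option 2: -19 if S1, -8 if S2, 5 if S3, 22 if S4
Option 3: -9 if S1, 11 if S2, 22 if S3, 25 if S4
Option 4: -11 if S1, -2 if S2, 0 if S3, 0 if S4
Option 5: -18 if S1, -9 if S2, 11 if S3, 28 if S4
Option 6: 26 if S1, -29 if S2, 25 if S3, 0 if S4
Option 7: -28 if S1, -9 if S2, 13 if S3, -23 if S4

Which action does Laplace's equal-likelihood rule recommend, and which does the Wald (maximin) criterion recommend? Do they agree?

Row averages: Option 1=-4.75, Option 2=0, Option 3=12.25, Option 4=-3.25, Option 5=3, Option 6=5.5, Option 7=-11.75
Highest average = 12.25 → Option 3.
Row minima: Option 1=-25, Option 2=-19, Option 3=-9, Option 4=-11, Option 5=-18, Option 6=-29, Option 7=-28
Best worst-case = -9 → Option 3.

laplace → Option 3; maximin → Option 3 (agree)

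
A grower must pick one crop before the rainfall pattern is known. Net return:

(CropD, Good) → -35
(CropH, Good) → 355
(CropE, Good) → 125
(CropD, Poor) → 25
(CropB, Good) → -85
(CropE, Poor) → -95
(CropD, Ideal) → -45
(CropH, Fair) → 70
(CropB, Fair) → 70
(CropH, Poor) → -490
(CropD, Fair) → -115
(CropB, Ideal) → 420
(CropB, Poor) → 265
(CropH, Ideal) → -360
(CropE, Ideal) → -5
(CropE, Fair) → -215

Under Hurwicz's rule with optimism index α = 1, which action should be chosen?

CropB

CropH: 1·355 + 0·(-490) = 355
CropD: 1·25 + 0·(-115) = 25
CropE: 1·125 + 0·(-215) = 125
CropB: 1·420 + 0·(-85) = 420
Highest Hurwicz score = 420 → CropB.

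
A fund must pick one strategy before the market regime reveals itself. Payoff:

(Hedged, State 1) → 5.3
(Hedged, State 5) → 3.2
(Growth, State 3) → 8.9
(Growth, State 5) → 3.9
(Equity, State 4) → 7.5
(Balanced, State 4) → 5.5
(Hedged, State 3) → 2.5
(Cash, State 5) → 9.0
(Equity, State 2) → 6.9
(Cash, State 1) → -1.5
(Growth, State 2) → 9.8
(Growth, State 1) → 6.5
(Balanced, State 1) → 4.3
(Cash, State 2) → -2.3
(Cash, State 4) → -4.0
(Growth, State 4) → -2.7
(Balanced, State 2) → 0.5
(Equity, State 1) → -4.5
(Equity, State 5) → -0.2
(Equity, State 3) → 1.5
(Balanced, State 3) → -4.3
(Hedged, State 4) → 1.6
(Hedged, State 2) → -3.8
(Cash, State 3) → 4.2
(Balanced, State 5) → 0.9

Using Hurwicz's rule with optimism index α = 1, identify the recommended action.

Growth

Balanced: 1·5.5 + 0·(-4.3) = 5.5
Equity: 1·7.5 + 0·(-4.5) = 7.5
Cash: 1·9.0 + 0·(-4.0) = 9
Growth: 1·9.8 + 0·(-2.7) = 9.8
Hedged: 1·5.3 + 0·(-3.8) = 5.3
Highest Hurwicz score = 9.8 → Growth.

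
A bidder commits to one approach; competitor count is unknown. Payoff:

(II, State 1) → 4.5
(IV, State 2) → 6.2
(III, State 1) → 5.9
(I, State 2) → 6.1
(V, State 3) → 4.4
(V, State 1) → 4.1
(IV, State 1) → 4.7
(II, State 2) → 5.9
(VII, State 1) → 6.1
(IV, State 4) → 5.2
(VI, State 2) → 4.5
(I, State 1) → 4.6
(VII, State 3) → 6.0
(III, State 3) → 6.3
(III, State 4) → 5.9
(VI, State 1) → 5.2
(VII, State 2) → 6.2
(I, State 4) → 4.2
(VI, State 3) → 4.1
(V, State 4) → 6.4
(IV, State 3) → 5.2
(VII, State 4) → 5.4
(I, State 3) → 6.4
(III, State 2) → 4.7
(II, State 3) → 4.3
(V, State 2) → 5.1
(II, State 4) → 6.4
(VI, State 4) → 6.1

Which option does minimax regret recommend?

VII

Column bests: State 1=6.1, State 2=6.2, State 3=6.4, State 4=6.4.
I regrets: 1.5, 0.1, 0.0, 2.2 → max 2.2
II regrets: 1.6, 0.3, 2.1, 0.0 → max 2.1
III regrets: 0.2, 1.5, 0.1, 0.5 → max 1.5
IV regrets: 1.4, 0.0, 1.2, 1.2 → max 1.4
V regrets: 2.0, 1.1, 2.0, 0.0 → max 2.0
VI regrets: 0.9, 1.7, 2.3, 0.3 → max 2.3
VII regrets: 0.0, 0.0, 0.4, 1.0 → max 1.0
Smallest max regret = 1.0 → VII.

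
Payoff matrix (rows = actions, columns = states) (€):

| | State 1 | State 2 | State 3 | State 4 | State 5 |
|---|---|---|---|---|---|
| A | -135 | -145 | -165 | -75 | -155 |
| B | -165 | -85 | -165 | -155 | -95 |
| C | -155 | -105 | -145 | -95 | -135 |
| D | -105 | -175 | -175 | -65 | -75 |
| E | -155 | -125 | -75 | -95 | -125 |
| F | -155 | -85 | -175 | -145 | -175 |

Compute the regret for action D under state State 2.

90

Best payoff under State 2 is -85.
Regret = -85 − (-175) = 90.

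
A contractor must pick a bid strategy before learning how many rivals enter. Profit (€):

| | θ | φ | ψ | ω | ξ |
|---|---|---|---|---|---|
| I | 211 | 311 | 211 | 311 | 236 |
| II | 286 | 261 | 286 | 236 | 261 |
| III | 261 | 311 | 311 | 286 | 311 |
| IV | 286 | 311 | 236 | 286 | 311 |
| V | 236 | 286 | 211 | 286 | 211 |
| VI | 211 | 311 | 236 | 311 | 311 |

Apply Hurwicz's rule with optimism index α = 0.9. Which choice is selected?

I: 0.9·311 + 0.1·211 = 301
II: 0.9·286 + 0.1·236 = 281
III: 0.9·311 + 0.1·261 = 306
IV: 0.9·311 + 0.1·236 = 303.5
V: 0.9·286 + 0.1·211 = 278.5
VI: 0.9·311 + 0.1·211 = 301
Highest Hurwicz score = 306 → III.

III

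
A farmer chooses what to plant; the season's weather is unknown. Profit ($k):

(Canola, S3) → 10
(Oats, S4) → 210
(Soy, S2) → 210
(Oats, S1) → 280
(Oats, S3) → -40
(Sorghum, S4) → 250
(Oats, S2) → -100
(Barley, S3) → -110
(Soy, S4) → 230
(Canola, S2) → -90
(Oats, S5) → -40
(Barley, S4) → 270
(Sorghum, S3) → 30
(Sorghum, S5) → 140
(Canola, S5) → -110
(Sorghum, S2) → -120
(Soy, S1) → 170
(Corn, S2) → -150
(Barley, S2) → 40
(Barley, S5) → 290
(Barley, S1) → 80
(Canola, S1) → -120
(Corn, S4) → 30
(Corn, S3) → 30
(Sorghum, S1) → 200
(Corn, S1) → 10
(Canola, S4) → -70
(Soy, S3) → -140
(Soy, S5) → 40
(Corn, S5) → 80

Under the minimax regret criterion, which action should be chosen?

Barley

Column bests: S1=280, S2=210, S3=30, S4=270, S5=290.
Barley regrets: 200, 170, 140, 0, 0 → max 200
Corn regrets: 270, 360, 0, 240, 210 → max 360
Canola regrets: 400, 300, 20, 340, 400 → max 400
Oats regrets: 0, 310, 70, 60, 330 → max 330
Sorghum regrets: 80, 330, 0, 20, 150 → max 330
Soy regrets: 110, 0, 170, 40, 250 → max 250
Smallest max regret = 200 → Barley.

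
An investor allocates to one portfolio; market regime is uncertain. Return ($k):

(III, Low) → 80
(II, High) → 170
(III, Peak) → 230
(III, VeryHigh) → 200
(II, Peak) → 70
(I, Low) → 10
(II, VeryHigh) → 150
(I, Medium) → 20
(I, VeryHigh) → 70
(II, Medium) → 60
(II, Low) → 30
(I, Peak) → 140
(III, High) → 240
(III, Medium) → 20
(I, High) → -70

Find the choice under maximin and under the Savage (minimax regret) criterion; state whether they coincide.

maximin → II; minimax regret → III (disagree)

Row minima: I=-70, II=30, III=20
Best worst-case = 30 → II.
Column bests: Low=80, Medium=60, High=240, VeryHigh=200, Peak=230.
I regrets: 70, 40, 310, 130, 90 → max 310
II regrets: 50, 0, 70, 50, 160 → max 160
III regrets: 0, 40, 0, 0, 0 → max 40
Smallest max regret = 40 → III.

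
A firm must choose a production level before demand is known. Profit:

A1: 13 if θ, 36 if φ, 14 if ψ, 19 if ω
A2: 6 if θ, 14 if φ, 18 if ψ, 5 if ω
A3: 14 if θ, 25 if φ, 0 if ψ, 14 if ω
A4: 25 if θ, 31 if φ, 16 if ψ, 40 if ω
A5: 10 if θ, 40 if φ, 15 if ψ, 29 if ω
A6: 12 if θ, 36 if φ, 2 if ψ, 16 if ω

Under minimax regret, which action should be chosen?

Column bests: θ=25, φ=40, ψ=18, ω=40.
A1 regrets: 12, 4, 4, 21 → max 21
A2 regrets: 19, 26, 0, 35 → max 35
A3 regrets: 11, 15, 18, 26 → max 26
A4 regrets: 0, 9, 2, 0 → max 9
A5 regrets: 15, 0, 3, 11 → max 15
A6 regrets: 13, 4, 16, 24 → max 24
Smallest max regret = 9 → A4.

A4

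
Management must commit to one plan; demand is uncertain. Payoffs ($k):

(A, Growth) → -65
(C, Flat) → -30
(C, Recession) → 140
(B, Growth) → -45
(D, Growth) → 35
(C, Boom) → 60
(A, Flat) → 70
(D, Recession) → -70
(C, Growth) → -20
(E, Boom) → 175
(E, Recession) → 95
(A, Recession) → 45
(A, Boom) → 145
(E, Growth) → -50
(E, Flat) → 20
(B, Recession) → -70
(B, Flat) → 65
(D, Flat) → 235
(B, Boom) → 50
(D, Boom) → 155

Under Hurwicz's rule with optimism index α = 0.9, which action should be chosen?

D

A: 0.9·145 + 0.1·(-65) = 124
B: 0.9·65 + 0.1·(-70) = 51.5
C: 0.9·140 + 0.1·(-30) = 123
D: 0.9·235 + 0.1·(-70) = 204.5
E: 0.9·175 + 0.1·(-50) = 152.5
Highest Hurwicz score = 204.5 → D.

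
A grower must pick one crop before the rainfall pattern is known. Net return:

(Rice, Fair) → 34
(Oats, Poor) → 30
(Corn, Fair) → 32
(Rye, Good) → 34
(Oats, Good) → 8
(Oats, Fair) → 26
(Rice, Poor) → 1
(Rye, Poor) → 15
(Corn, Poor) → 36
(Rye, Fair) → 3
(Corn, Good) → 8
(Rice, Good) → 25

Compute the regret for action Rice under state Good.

Best payoff under Good is 34.
Regret = 34 − 25 = 9.

9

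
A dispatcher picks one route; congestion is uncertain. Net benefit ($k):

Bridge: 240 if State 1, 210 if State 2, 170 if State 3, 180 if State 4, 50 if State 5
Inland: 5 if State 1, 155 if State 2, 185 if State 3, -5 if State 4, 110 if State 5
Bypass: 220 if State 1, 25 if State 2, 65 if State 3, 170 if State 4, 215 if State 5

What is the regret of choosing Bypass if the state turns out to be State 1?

20

Best payoff under State 1 is 240.
Regret = 240 − 220 = 20.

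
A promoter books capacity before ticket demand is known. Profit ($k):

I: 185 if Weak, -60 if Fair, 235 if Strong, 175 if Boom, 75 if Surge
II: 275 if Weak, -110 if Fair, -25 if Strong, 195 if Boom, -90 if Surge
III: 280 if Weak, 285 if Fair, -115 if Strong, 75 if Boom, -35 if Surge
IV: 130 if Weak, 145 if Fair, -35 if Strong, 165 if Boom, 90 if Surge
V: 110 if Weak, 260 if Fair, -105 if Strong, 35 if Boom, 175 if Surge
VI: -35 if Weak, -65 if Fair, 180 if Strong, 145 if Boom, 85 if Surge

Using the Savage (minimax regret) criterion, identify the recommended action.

Column bests: Weak=280, Fair=285, Strong=235, Boom=195, Surge=175.
I regrets: 95, 345, 0, 20, 100 → max 345
II regrets: 5, 395, 260, 0, 265 → max 395
III regrets: 0, 0, 350, 120, 210 → max 350
IV regrets: 150, 140, 270, 30, 85 → max 270
V regrets: 170, 25, 340, 160, 0 → max 340
VI regrets: 315, 350, 55, 50, 90 → max 350
Smallest max regret = 270 → IV.

IV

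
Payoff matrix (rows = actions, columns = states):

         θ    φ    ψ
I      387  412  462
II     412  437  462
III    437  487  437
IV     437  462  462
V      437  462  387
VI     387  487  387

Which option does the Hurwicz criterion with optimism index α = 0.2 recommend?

I: 0.2·462 + 0.8·387 = 402
II: 0.2·462 + 0.8·412 = 422
III: 0.2·487 + 0.8·437 = 447
IV: 0.2·462 + 0.8·437 = 442
V: 0.2·462 + 0.8·387 = 402
VI: 0.2·487 + 0.8·387 = 407
Highest Hurwicz score = 447 → III.

III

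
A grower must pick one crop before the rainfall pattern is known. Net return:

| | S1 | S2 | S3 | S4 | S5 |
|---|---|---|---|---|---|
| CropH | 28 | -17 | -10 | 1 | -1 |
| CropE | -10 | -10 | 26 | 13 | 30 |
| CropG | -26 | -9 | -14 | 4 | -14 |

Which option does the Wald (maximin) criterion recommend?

CropE

Row minima: CropH=-17, CropE=-10, CropG=-26
Best worst-case = -10 → CropE.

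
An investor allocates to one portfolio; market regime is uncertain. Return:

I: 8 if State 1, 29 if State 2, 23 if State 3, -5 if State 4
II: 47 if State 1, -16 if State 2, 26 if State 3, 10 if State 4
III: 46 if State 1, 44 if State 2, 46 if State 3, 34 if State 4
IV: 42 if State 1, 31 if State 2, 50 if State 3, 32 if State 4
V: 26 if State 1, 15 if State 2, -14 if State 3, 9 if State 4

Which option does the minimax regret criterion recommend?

Column bests: State 1=47, State 2=44, State 3=50, State 4=34.
I regrets: 39, 15, 27, 39 → max 39
II regrets: 0, 60, 24, 24 → max 60
III regrets: 1, 0, 4, 0 → max 4
IV regrets: 5, 13, 0, 2 → max 13
V regrets: 21, 29, 64, 25 → max 64
Smallest max regret = 4 → III.

III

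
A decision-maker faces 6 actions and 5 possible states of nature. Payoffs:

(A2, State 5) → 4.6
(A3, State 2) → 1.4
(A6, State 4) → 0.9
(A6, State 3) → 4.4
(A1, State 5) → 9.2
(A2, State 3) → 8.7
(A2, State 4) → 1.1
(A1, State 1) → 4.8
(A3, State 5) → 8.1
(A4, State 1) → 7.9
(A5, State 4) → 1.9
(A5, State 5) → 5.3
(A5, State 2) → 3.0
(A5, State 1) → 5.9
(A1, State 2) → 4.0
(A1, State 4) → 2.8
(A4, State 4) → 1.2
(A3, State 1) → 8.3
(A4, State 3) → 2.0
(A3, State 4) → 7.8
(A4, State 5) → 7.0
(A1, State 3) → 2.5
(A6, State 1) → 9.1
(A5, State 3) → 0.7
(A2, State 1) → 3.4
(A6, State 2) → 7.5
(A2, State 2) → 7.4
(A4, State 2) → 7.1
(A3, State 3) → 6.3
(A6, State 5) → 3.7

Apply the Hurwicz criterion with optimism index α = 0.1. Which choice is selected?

A1: 0.1·9.2 + 0.9·2.5 = 3.17
A2: 0.1·8.7 + 0.9·1.1 = 1.86
A3: 0.1·8.3 + 0.9·1.4 = 2.09
A4: 0.1·7.9 + 0.9·1.2 = 1.87
A5: 0.1·5.9 + 0.9·0.7 = 1.22
A6: 0.1·9.1 + 0.9·0.9 = 1.72
Highest Hurwicz score = 3.17 → A1.

A1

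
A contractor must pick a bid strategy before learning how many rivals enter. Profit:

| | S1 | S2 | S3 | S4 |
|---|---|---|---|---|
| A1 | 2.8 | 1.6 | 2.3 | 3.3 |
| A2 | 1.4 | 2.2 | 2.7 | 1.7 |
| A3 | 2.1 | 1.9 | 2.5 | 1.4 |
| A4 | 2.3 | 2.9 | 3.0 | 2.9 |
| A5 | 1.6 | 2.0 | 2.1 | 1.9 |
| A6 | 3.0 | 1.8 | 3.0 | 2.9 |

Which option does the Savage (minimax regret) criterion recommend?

A4

Column bests: S1=3.0, S2=2.9, S3=3.0, S4=3.3.
A1 regrets: 0.2, 1.3, 0.7, 0.0 → max 1.3
A2 regrets: 1.6, 0.7, 0.3, 1.6 → max 1.6
A3 regrets: 0.9, 1.0, 0.5, 1.9 → max 1.9
A4 regrets: 0.7, 0.0, 0.0, 0.4 → max 0.7
A5 regrets: 1.4, 0.9, 0.9, 1.4 → max 1.4
A6 regrets: 0.0, 1.1, 0.0, 0.4 → max 1.1
Smallest max regret = 0.7 → A4.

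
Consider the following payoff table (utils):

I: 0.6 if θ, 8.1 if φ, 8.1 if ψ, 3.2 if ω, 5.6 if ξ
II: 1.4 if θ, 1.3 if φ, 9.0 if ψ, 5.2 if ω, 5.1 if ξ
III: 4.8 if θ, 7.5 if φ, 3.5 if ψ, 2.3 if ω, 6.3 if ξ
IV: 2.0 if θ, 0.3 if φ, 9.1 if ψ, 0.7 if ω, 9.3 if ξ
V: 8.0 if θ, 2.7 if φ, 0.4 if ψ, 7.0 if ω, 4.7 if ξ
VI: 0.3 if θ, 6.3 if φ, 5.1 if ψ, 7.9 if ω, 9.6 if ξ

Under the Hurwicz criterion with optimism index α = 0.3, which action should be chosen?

I: 0.3·8.1 + 0.7·0.6 = 2.85
II: 0.3·9.0 + 0.7·1.3 = 3.61
III: 0.3·7.5 + 0.7·2.3 = 3.86
IV: 0.3·9.3 + 0.7·0.3 = 3
V: 0.3·8.0 + 0.7·0.4 = 2.68
VI: 0.3·9.6 + 0.7·0.3 = 3.09
Highest Hurwicz score = 3.86 → III.

III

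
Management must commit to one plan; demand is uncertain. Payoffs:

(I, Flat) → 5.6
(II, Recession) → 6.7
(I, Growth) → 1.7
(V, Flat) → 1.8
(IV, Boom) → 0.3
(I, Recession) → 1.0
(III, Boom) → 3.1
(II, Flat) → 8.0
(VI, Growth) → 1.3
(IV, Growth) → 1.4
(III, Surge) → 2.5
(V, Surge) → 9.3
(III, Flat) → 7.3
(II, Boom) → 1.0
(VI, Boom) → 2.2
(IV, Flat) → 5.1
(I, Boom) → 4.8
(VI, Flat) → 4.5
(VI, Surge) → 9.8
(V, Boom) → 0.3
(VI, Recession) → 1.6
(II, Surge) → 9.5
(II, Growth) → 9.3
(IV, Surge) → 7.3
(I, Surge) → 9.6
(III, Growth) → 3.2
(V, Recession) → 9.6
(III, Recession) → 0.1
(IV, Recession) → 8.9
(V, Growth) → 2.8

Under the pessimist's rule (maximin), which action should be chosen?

Row minima: I=1.0, II=1.0, III=0.1, IV=0.3, V=0.3, VI=1.3
Best worst-case = 1.3 → VI.

VI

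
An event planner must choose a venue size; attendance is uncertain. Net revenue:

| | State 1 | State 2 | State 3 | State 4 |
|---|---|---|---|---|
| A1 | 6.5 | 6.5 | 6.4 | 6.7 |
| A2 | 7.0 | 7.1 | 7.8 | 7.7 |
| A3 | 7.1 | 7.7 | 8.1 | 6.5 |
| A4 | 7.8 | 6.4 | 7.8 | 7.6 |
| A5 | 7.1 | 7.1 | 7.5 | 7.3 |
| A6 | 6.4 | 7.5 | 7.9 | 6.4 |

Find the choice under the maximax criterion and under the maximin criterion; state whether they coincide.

Row maxima: A1=6.7, A2=7.8, A3=8.1, A4=7.8, A5=7.5, A6=7.9
Best best-case = 8.1 → A3.
Row minima: A1=6.4, A2=7.0, A3=6.5, A4=6.4, A5=7.1, A6=6.4
Best worst-case = 7.1 → A5.

maximax → A3; maximin → A5 (disagree)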